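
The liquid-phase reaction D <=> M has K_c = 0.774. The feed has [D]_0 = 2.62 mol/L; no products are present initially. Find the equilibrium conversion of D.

Let X = conversion of D; extent ξ = 2.62·X mol/L.
Concentrations: [D] = 2.62 − 2.62X; [M] = 2.62X.
K_c = [M] / ([D]).
This equals 0.774 at X = 0.436 (the root in 0 < X < 1).

X = 0.436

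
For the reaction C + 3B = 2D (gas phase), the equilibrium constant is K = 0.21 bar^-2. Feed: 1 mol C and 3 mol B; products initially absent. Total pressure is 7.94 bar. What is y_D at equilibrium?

Take 1 mol C as basis and let X be its fractional conversion, so ξ = X.
Mole table: n_C = 1 − X; n_B = 3 − 3X; n_D = 2X.
Total moles n_T = 4 − 2X.
y_i = n_i/n_T, p_i = y_i·P. K = p_D^2 / (p_C p_B^3).
This yields a degree-4 equation in X; solving on (0,1), X = 0.582.
Then n_D = 1.16, n_T = 2.84, so y_D = 0.411.

y_D = 0.411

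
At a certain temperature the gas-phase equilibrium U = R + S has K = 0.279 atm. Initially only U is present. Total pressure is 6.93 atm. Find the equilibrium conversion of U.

Let X = conversion of U (basis 1 mol U); extent of reaction ξ = X.
Species balance: n_U = 1 − X; n_R = X; n_S = X.
Total moles n_T = 1 + X.
With p_i = (n_i/n_T)P, K = p_R p_S / (p_U).
Equating to 0.279 atm and solving on 0 < X < 1: X = 0.197.

X = 0.197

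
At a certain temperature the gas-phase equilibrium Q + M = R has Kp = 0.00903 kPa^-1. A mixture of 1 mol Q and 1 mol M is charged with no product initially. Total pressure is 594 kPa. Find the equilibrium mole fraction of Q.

Let X = conversion of Q (basis 1 mol Q); extent of reaction ξ = X.
At extent ξ: n_Q = 1 − X; n_M = 1 − X; n_R = X.
Total moles n_T = 2 − X.
With p_i = (n_i/n_T)P, Kp = p_R / (p_Q p_M).
Setting this equal to 0.00903 kPa^-1 and taking the physical root (0 < X < 1) gives X = 0.604.
Then n_Q = 0.396, n_T = 1.4, so y_Q = 0.284.

y_Q = 0.284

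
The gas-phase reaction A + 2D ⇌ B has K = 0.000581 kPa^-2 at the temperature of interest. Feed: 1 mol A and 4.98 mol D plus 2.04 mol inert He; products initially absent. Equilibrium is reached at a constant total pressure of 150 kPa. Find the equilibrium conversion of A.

X = 0.785

Let X = conversion of A (basis 1 mol A); extent of reaction ξ = X.
Mole table: n_A = 1 − X; n_D = 4.98 − 2X; n_B = X; n_I = 2.04 (inert).
Summing: n_T = 8.02 − 2X.
With p_i = (n_i/n_T)P, K = p_B / (p_A p_D^2).
Substituting and setting equal to 0.000581 kPa^-2 gives a polynomial in X; the root in (0,1) is X = 0.785.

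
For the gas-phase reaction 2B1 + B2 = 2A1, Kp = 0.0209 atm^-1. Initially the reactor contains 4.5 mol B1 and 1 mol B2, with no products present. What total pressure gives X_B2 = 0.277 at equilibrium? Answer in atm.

Let X = conversion of B2 (basis 1 mol B2); extent of reaction ξ = X.
Moles: n_B1 = 4.5 − 2X; n_B2 = 1 − X; n_A1 = 2X.
Total moles n_T = 5.5 − X.
Kp = p_A1^2 / (p_B1^2 p_B2) with p_i = (n_i/n_T)·P.
At X = 0.277: the mole-fraction product g(X) = Π y_i^ν_i = 0.1424. Since Kp = g(X)·P^{-1}, P = (g/Kp)^(1/1) = (0.1424/0.0209)^(1/1) = 6.81 atm.

P = 6.81 atm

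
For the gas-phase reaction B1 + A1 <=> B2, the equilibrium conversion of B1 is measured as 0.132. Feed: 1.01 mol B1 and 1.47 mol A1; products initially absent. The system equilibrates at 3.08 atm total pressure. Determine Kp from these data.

Basis: 1.01 mol B1 initially; let X = conversion of B1. Extent ξ = 1.01X.
At extent ξ: n_B1 = 1.01 − 1.01X; n_A1 = 1.47 − 1.01X; n_B2 = 1.01X.
Summing: n_T = 2.48 − 1.01X.
At X = 0.132: n_B1 = 0.877, n_A1 = 1.34, n_B2 = 0.133, n_T = 2.35.
p_i = (n_i/n_T)·P. Kp = p_B2 / (p_B1 p_A1) = 0.0867 atm^-1.

Kp = 0.0867 atm^-1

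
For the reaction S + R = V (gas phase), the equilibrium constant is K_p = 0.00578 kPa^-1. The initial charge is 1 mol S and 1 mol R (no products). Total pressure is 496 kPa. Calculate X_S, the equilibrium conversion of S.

X = 0.491

Basis: 1 mol S initially; let X = conversion of S. Extent ξ = X.
Species balance: n_S = 1 − X; n_R = 1 − X; n_V = X.
Total moles n_T = 2 − X.
y_i = n_i/n_T, p_i = y_i·P. K_p = p_V / (p_S p_R).
This yields a degree-2 equation in X; solving on (0,1), X = 0.491.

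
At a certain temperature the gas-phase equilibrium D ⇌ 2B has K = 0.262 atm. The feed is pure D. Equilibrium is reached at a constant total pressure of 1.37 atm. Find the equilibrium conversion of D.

Take 1 mol D as basis and let X be its fractional conversion, so ξ = X.
Mole table: n_D = 1 − X; n_B = 2X.
n_T = Σnᵢ = 1 + X.
With p_i = (n_i/n_T)P, K = p_B^2 / (p_D).
Setting this equal to 0.262 atm and taking the physical root (0 < X < 1) gives X = 0.214.

X = 0.214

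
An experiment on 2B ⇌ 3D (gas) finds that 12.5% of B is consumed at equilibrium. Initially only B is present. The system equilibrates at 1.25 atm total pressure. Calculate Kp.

Kp = 0.0101 atm

Take 1 mol B as basis and let X be its fractional conversion, so ξ = 0.5X.
Species balance: n_B = 1 − X; n_D = 1.5X.
Summing: n_T = 1 + 0.5X.
At X = 0.125: n_B = 0.875, n_D = 0.188, n_T = 1.06.
p_i = (n_i/n_T)·P. Kp = p_D^3 / (p_B^2) = 0.0101 atm.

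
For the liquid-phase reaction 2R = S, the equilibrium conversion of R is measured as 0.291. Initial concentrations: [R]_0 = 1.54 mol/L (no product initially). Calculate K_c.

Let X = conversion of R.
Concentrations: [R] = 1.54 − 1.54X; [S] = 0.77X.
At X = 0.291: [R] = 1.09, [S] = 0.224.
K_c = [S] / ([R]^2) = 0.188 L/mol.

K_c = 0.188 L/mol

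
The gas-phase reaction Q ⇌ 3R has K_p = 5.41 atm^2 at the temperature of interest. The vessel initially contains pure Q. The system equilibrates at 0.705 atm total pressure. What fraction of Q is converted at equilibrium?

Let X = conversion of Q (basis 1 mol Q); extent of reaction ξ = X.
Moles: n_Q = 1 − X; n_R = 3X.
n_T = Σnᵢ = 1 + 2X.
y_i = n_i/n_T, p_i = y_i·P. K_p = p_R^3 / (p_Q).
Setting this equal to 5.41 atm^2 and taking the physical root (0 < X < 1) gives X = 0.809.

X = 0.809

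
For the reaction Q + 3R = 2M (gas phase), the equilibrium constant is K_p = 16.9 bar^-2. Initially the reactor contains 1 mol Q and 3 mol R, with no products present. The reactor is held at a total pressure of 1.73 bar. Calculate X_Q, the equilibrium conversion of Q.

X = 0.687

Let X = conversion of Q (basis 1 mol Q); extent of reaction ξ = X.
Species balance: n_Q = 1 − X; n_R = 3 − 3X; n_M = 2X.
Summing: n_T = 4 − 2X.
With p_i = (n_i/n_T)P, K_p = p_M^2 / (p_Q p_R^3).
Equating to 16.9 bar^-2 and solving on 0 < X < 1: X = 0.687.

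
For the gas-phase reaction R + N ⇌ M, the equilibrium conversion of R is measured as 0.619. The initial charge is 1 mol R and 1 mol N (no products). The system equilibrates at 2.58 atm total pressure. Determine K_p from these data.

K_p = 2.28 atm^-1

Let X = conversion of R (basis 1 mol R); extent of reaction ξ = X.
Moles: n_R = 1 − X; n_N = 1 − X; n_M = X.
n_T = Σnᵢ = 2 − X.
At X = 0.619: n_R = 0.381, n_N = 0.381, n_M = 0.619, n_T = 1.38.
p_i = (n_i/n_T)·P. K_p = p_M / (p_R p_N) = 2.28 atm^-1.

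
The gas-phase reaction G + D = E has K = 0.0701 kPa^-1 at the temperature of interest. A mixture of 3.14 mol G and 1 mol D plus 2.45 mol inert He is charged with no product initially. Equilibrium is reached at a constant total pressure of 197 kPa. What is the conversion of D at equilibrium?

Take 1 mol D as basis and let X be its fractional conversion, so ξ = X.
At extent ξ: n_G = 3.14 − X; n_D = 1 − X; n_E = X; n_I = 2.45 (inert).
Summing: n_T = 6.59 − X.
With p_i = (n_i/n_T)P, K = p_E / (p_G p_D).
Setting this equal to 0.0701 kPa^-1 and taking the physical root (0 < X < 1) gives X = 0.846.

X = 0.846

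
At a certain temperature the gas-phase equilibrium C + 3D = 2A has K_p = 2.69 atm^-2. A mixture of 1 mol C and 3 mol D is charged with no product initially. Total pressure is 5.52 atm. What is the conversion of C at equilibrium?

Let X = conversion of C (basis 1 mol C); extent of reaction ξ = X.
At extent ξ: n_C = 1 − X; n_D = 3 − 3X; n_A = 2X.
Total moles n_T = 4 − 2X.
y_i = n_i/n_T, p_i = y_i·P. K_p = p_A^2 / (p_C p_D^3).
Substituting and setting equal to 2.69 atm^-2 gives a polynomial in X; the root in (0,1) is X = 0.720.

X = 0.720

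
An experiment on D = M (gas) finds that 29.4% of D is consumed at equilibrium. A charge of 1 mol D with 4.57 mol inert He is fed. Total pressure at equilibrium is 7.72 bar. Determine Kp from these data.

Kp = 0.416

Basis: 1 mol D initially; let X = conversion of D. Extent ξ = X.
Moles: n_D = 1 − X; n_M = X; n_I = 4.57 (inert).
Since Δν = 0, n_T = 5.57 throughout.
At X = 0.294: n_D = 0.706, n_M = 0.294, n_T = 5.57.
p_i = (n_i/n_T)·P. Kp = p_M / (p_D) = 0.416.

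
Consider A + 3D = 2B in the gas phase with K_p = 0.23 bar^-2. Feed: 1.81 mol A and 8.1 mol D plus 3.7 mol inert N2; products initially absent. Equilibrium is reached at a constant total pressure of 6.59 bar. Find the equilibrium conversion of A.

X = 0.633

Basis: 1.81 mol A initially; let X = conversion of A. Extent ξ = 1.81X.
Species balance: n_A = 1.81 − 1.81X; n_D = 8.1 − 5.43X; n_B = 3.62X; n_I = 3.7 (inert).
Total moles n_T = 13.6 − 3.62X.
With p_i = (n_i/n_T)P, K_p = p_B^2 / (p_A p_D^3).
Equating to 0.23 bar^-2 and solving on 0 < X < 1: X = 0.633.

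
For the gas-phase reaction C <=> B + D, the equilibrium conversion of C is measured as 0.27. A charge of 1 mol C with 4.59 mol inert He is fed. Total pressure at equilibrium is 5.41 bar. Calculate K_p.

Take 1 mol C as basis and let X be its fractional conversion, so ξ = X.
Mole table: n_C = 1 − X; n_B = X; n_D = X; n_I = 4.59 (inert).
n_T = Σnᵢ = 5.59 + X.
At X = 0.27: n_C = 0.73, n_B = 0.27, n_D = 0.27, n_T = 5.86.
p_i = (n_i/n_T)·P. K_p = p_B p_D / (p_C) = 0.0922 bar.

K_p = 0.0922 bar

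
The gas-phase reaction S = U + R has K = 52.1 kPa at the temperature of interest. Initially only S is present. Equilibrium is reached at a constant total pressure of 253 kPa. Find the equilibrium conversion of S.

Take 1 mol S as basis and let X be its fractional conversion, so ξ = X.
At extent ξ: n_S = 1 − X; n_U = X; n_R = X.
Summing: n_T = 1 + X.
y_i = n_i/n_T, p_i = y_i·P. K = p_U p_R / (p_S).
This yields a degree-2 equation in X; solving on (0,1), X = 0.413.

X = 0.413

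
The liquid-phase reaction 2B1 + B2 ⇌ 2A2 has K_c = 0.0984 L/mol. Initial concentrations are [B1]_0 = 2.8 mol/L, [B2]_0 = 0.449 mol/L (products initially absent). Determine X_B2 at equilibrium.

X = 0.428

Let X = conversion of B2; extent ξ = 0.449·X mol/L.
Concentrations: [B1] = 2.8 − 0.898X; [B2] = 0.449 − 0.449X; [A2] = 0.898X.
K_c = [A2]^2 / ([B1]^2 [B2]).
Solving K_c = 0.0984 for X ∈ (0,1): X = 0.428.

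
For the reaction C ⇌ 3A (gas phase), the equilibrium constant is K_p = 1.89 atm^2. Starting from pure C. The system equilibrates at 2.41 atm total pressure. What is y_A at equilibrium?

y_A = 0.533

Let X = conversion of C (basis 1 mol C); extent of reaction ξ = X.
At extent ξ: n_C = 1 − X; n_A = 3X.
Total moles n_T = 1 + 2X.
With p_i = (n_i/n_T)P, K_p = p_A^3 / (p_C).
Setting this equal to 1.89 atm^2 and taking the physical root (0 < X < 1) gives X = 0.276.
Then n_A = 0.828, n_T = 1.55, so y_A = 0.533.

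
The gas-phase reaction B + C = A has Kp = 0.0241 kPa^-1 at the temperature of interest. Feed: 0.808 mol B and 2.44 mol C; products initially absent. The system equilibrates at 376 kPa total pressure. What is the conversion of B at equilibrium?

Let X = conversion of B (basis 0.808 mol B); extent of reaction ξ = 0.808X.
At extent ξ: n_B = 0.808 − 0.808X; n_C = 2.44 − 0.808X; n_A = 0.808X.
Total moles n_T = 3.25 − 0.808X.
y_i = n_i/n_T, p_i = y_i·P. Kp = p_A / (p_B p_C).
This yields a degree-2 equation in X; solving on (0,1), X = 0.861.

X = 0.861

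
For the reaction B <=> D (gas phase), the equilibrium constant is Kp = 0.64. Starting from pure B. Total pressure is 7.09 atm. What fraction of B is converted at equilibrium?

X = 0.390

Basis: 1 mol B initially; let X = conversion of B. Extent ξ = X.
Mole table: n_B = 1 − X; n_D = X.
n_T stays at 1 (no change in mole number).
Mole fractions y_i = n_i/n_T; Kp = p_D / (p_B) with p_i = y_i·P.
This yields a degree-1 equation in X; solving on (0,1), X = 0.390.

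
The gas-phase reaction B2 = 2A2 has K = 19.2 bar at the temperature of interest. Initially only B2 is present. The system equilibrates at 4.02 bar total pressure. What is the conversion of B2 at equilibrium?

X = 0.738

Basis: 1 mol B2 initially; let X = conversion of B2. Extent ξ = X.
At extent ξ: n_B2 = 1 − X; n_A2 = 2X.
n_T = Σnᵢ = 1 + X.
y_i = n_i/n_T, p_i = y_i·P. K = p_A2^2 / (p_B2).
Equating to 19.2 bar and solving on 0 < X < 1: X = 0.738.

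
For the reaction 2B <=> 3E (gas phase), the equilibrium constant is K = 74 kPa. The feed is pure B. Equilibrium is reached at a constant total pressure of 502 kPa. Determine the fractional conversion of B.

X = 0.293

Let X = conversion of B (basis 1 mol B); extent of reaction ξ = 0.5X.
Mole table: n_B = 1 − X; n_E = 1.5X.
n_T = Σnᵢ = 1 + 0.5X.
With p_i = (n_i/n_T)P, K = p_E^3 / (p_B^2).
Equating to 74 kPa and solving on 0 < X < 1: X = 0.293.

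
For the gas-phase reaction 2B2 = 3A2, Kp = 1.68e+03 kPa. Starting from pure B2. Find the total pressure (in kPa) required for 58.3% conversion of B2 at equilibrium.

Let X = conversion of B2 (basis 1 mol B2); extent of reaction ξ = 0.5X.
Species balance: n_B2 = 1 − X; n_A2 = 1.5X.
n_T = Σnᵢ = 1 + 0.5X.
Kp = p_A2^3 / (p_B2^2) with p_i = (n_i/n_T)·P.
At X = 0.583: the mole-fraction product g(X) = Π y_i^ν_i = 2.978. Since Kp = g(X)·P^{1}, P = (Kp/g)^(1/1) = (1.68e+03/2.978)^(1/1) = 564 kPa.

P = 564 kPa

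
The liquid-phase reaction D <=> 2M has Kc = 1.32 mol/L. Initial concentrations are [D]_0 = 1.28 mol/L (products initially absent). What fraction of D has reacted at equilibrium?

Let X = conversion of D; extent ξ = 1.28·X mol/L.
Concentrations: [D] = 1.28 − 1.28X; [M] = 2.56X.
Kc = [M]^2 / ([D]).
Setting equal to 1.32 and solving for X on (0,1) gives X = 0.395.

X = 0.395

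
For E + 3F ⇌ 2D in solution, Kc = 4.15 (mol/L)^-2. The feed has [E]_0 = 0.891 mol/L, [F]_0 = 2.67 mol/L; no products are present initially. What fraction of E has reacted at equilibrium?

Let X = conversion of E; extent ξ = 0.891·X mol/L.
Concentrations: [E] = 0.891 − 0.891X; [F] = 2.67 − 2.67X; [D] = 1.78X.
Kc = [D]^2 / ([E] [F]^3).
Setting equal to 4.15 and solving for X on (0,1) gives X = 0.633.

X = 0.633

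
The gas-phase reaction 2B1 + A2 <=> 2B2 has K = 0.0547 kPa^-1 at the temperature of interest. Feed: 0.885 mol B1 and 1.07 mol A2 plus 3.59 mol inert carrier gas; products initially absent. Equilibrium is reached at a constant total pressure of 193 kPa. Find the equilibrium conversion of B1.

Basis: 0.885 mol B1 initially; let X = conversion of B1. Extent ξ = 0.443X.
At extent ξ: n_B1 = 0.885 − 0.885X; n_A2 = 1.07 − 0.443X; n_B2 = 0.885X; n_I = 3.59 (inert).
n_T = Σnᵢ = 5.54 − 0.443X.
Mole fractions y_i = n_i/n_T; K = p_B2^2 / (p_B1^2 p_A2) with p_i = y_i·P.
Equating to 0.0547 kPa^-1 and solving on 0 < X < 1: X = 0.561.

X = 0.561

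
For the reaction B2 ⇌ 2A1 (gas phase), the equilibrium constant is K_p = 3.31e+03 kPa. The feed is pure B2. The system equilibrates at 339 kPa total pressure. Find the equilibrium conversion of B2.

Take 1 mol B2 as basis and let X be its fractional conversion, so ξ = X.
At extent ξ: n_B2 = 1 − X; n_A1 = 2X.
Total moles n_T = 1 + X.
Mole fractions y_i = n_i/n_T; K_p = p_A1^2 / (p_B2) with p_i = y_i·P.
Substituting and setting equal to 3.31e+03 kPa gives a polynomial in X; the root in (0,1) is X = 0.842.

X = 0.842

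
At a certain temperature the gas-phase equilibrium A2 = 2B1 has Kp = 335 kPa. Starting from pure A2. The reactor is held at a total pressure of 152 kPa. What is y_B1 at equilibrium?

y_B1 = 0.747

Let X = conversion of A2 (basis 1 mol A2); extent of reaction ξ = X.
At extent ξ: n_A2 = 1 − X; n_B1 = 2X.
Summing: n_T = 1 + X.
y_i = n_i/n_T, p_i = y_i·P. Kp = p_B1^2 / (p_A2).
Equating to 335 kPa and solving on 0 < X < 1: X = 0.596.
Then n_B1 = 1.19, n_T = 1.6, so y_B1 = 0.747.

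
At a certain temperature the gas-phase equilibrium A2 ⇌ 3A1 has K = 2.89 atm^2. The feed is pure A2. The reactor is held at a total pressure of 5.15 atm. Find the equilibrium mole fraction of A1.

Let X = conversion of A2 (basis 1 mol A2); extent of reaction ξ = X.
Mole table: n_A2 = 1 − X; n_A1 = 3X.
Summing: n_T = 1 + 2X.
Mole fractions y_i = n_i/n_T; K = p_A1^3 / (p_A2) with p_i = y_i·P.
Equating to 2.89 atm^2 and solving on 0 < X < 1: X = 0.183.
Then n_A1 = 0.55, n_T = 1.37, so y_A1 = 0.402.

y_A1 = 0.402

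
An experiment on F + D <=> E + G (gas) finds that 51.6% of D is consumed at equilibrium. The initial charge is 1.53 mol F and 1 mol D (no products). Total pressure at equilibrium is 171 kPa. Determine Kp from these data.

Kp = 0.543

Let X = conversion of D (basis 1 mol D); extent of reaction ξ = X.
Species balance: n_F = 1.53 − X; n_D = 1 − X; n_E = X; n_G = X.
n_T stays at 2.53 (no change in mole number).
At X = 0.516: n_F = 1.01, n_D = 0.484, n_E = 0.516, n_G = 0.516, n_T = 2.53.
p_i = (n_i/n_T)·P. Kp = p_E p_G / (p_F p_D) = 0.543.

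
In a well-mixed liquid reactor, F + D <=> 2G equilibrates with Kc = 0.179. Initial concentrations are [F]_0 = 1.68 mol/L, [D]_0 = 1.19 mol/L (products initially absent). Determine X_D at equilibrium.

Let X = conversion of D; extent ξ = 1.19·X mol/L.
Concentrations: [F] = 1.68 − 1.19X; [D] = 1.19 − 1.19X; [G] = 2.38X.
Kc = [G]^2 / ([F] [D]).
Setting equal to 0.179 and solving for X on (0,1) gives X = 0.207.

X = 0.207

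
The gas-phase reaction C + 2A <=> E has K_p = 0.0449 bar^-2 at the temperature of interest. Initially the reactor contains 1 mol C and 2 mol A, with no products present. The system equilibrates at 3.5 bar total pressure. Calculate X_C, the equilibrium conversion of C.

X = 0.176

Basis: 1 mol C initially; let X = conversion of C. Extent ξ = X.
Species balance: n_C = 1 − X; n_A = 2 − 2X; n_E = X.
Summing: n_T = 3 − 2X.
y_i = n_i/n_T, p_i = y_i·P. K_p = p_E / (p_C p_A^2).
This yields a degree-3 equation in X; solving on (0,1), X = 0.176.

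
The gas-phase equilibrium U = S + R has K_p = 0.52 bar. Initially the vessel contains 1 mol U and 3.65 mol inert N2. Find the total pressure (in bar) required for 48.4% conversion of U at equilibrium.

P = 5.88 bar

Basis: 1 mol U initially; let X = conversion of U. Extent ξ = X.
At extent ξ: n_U = 1 − X; n_S = X; n_R = X; n_I = 3.65 (inert).
n_T = Σnᵢ = 4.65 + X.
K_p = p_S p_R / (p_U) with p_i = (n_i/n_T)·P.
At X = 0.484: the mole-fraction product g(X) = Π y_i^ν_i = 0.08843. Since K_p = g(X)·P^{1}, P = (K_p/g)^(1/1) = (0.52/0.08843)^(1/1) = 5.88 bar.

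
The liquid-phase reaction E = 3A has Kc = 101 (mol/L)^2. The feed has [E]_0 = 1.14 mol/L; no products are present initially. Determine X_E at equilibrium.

Let X = conversion of E; extent ξ = 1.14·X mol/L.
Concentrations: [E] = 1.14 − 1.14X; [A] = 3.42X.
Kc = [A]^3 / ([E]).
Equating to 101 (mol/L)^2: the physical root is X = 0.813.

X = 0.813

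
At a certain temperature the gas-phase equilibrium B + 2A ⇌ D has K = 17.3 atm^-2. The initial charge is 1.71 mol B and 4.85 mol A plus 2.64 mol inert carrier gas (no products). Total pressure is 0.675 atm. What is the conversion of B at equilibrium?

Basis: 1.71 mol B initially; let X = conversion of B. Extent ξ = 1.71X.
Species balance: n_B = 1.71 − 1.71X; n_A = 4.85 − 3.42X; n_D = 1.71X; n_I = 2.64 (inert).
Summing: n_T = 9.2 − 3.42X.
With p_i = (n_i/n_T)P, K = p_D / (p_B p_A^2).
This yields a degree-3 equation in X; solving on (0,1), X = 0.561.

X = 0.561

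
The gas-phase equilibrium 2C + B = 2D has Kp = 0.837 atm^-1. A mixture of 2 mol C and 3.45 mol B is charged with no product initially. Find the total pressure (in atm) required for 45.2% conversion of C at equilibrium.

Let X = conversion of C (basis 2 mol C); extent of reaction ξ = X.
Moles: n_C = 2 − 2X; n_B = 3.45 − X; n_D = 2X.
Total moles n_T = 5.45 − X.
Kp = p_D^2 / (p_C^2 p_B) with p_i = (n_i/n_T)·P.
At X = 0.452: the mole-fraction product g(X) = Π y_i^ν_i = 1.134. Since Kp = g(X)·P^{-1}, P = (g/Kp)^(1/1) = (1.134/0.837)^(1/1) = 1.36 atm.

P = 1.36 atm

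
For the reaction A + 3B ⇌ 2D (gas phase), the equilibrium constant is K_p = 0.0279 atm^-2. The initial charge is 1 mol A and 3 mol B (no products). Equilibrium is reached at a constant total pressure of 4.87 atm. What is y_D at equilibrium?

y_D = 0.178

Basis: 1 mol A initially; let X = conversion of A. Extent ξ = X.
Species balance: n_A = 1 − X; n_B = 3 − 3X; n_D = 2X.
Total moles n_T = 4 − 2X.
Mole fractions y_i = n_i/n_T; K_p = p_D^2 / (p_A p_B^3) with p_i = y_i·P.
Equating to 0.0279 atm^-2 and solving on 0 < X < 1: X = 0.303.
Then n_D = 0.605, n_T = 3.39, so y_D = 0.178.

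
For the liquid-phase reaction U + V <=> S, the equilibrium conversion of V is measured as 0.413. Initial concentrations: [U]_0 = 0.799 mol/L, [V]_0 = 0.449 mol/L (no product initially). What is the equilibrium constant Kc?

Let X = conversion of V.
Concentrations: [U] = 0.799 − 0.449X; [V] = 0.449 − 0.449X; [S] = 0.449X.
At X = 0.413: [U] = 0.614, [V] = 0.264, [S] = 0.185.
Kc = [S] / ([U] [V]) = 1.15 L/mol.

Kc = 1.15 L/mol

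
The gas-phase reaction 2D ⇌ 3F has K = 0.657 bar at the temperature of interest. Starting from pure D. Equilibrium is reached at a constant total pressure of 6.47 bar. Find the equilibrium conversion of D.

X = 0.264

Let X = conversion of D (basis 1 mol D); extent of reaction ξ = 0.5X.
Moles: n_D = 1 − X; n_F = 1.5X.
Total moles n_T = 1 + 0.5X.
y_i = n_i/n_T, p_i = y_i·P. K = p_F^3 / (p_D^2).
Substituting and setting equal to 0.657 bar gives a polynomial in X; the root in (0,1) is X = 0.264.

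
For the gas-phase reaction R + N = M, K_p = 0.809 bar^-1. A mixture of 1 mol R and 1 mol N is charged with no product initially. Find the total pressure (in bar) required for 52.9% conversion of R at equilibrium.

P = 4.34 bar

Take 1 mol R as basis and let X be its fractional conversion, so ξ = X.
Species balance: n_R = 1 − X; n_N = 1 − X; n_M = X.
Summing: n_T = 2 − X.
K_p = p_M / (p_R p_N) with p_i = (n_i/n_T)·P.
At X = 0.529: the mole-fraction product g(X) = Π y_i^ν_i = 3.508. Since K_p = g(X)·P^{-1}, P = (g/K_p)^(1/1) = (3.508/0.809)^(1/1) = 4.34 bar.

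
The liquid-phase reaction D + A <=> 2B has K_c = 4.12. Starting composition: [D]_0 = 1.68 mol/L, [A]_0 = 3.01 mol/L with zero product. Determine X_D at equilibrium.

Let X = conversion of D; extent ξ = 1.68·X mol/L.
Concentrations: [D] = 1.68 − 1.68X; [A] = 3.01 − 1.68X; [B] = 3.36X.
K_c = [B]^2 / ([D] [A]).
This equals 4.12 at X = 0.646 (the root in 0 < X < 1).

X = 0.646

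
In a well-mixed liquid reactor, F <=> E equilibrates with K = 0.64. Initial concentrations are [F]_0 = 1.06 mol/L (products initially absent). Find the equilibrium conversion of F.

X = 0.390

Let X = conversion of F; extent ξ = 1.06·X mol/L.
Concentrations: [F] = 1.06 − 1.06X; [E] = 1.06X.
K = [E] / ([F]).
This equals 0.64 at X = 0.390 (the root in 0 < X < 1).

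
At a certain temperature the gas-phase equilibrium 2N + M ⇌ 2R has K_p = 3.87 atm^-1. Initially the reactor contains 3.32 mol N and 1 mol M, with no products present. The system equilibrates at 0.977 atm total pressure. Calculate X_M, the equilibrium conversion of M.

X = 0.632

Take 1 mol M as basis and let X be its fractional conversion, so ξ = X.
Mole table: n_N = 3.32 − 2X; n_M = 1 − X; n_R = 2X.
Summing: n_T = 4.32 − X.
With p_i = (n_i/n_T)P, K_p = p_R^2 / (p_N^2 p_M).
This yields a degree-3 equation in X; solving on (0,1), X = 0.632.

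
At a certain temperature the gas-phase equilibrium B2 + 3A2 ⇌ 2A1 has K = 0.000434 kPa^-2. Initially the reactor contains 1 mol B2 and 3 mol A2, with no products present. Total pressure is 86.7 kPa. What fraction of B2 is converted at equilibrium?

X = 0.453

Basis: 1 mol B2 initially; let X = conversion of B2. Extent ξ = X.
Moles: n_B2 = 1 − X; n_A2 = 3 − 3X; n_A1 = 2X.
Summing: n_T = 4 − 2X.
Mole fractions y_i = n_i/n_T; K = p_A1^2 / (p_B2 p_A2^3) with p_i = y_i·P.
This yields a degree-4 equation in X; solving on (0,1), X = 0.453.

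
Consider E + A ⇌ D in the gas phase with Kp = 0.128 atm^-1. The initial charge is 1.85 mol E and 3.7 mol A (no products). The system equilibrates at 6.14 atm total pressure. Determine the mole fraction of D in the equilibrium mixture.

Basis: 1.85 mol E initially; let X = conversion of E. Extent ξ = 1.85X.
Mole table: n_E = 1.85 − 1.85X; n_A = 3.7 − 1.85X; n_D = 1.85X.
Total moles n_T = 5.55 − 1.85X.
y_i = n_i/n_T, p_i = y_i·P. Kp = p_D / (p_E p_A).
Equating to 0.128 atm^-1 and solving on 0 < X < 1: X = 0.330.
Then n_D = 0.61, n_T = 4.94, so y_D = 0.123.

y_D = 0.123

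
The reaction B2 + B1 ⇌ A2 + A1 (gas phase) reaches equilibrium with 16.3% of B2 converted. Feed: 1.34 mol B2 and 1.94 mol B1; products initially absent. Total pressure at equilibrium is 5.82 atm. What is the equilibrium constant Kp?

Let X = conversion of B2 (basis 1.34 mol B2); extent of reaction ξ = 1.34X.
Species balance: n_B2 = 1.34 − 1.34X; n_B1 = 1.94 − 1.34X; n_A2 = 1.34X; n_A1 = 1.34X.
Since Δν = 0, n_T = 3.28 throughout.
At X = 0.163: n_B2 = 1.12, n_B1 = 1.72, n_A2 = 0.218, n_A1 = 0.218, n_T = 3.28.
p_i = (n_i/n_T)·P. Kp = p_A2 p_A1 / (p_B2 p_B1) = 0.0247.

Kp = 0.0247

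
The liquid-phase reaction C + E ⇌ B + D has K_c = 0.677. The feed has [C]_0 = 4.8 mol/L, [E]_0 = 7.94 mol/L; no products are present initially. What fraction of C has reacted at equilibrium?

Let X = conversion of C; extent ξ = 4.8·X mol/L.
Concentrations: [C] = 4.8 − 4.8X; [E] = 7.94 − 4.8X; [B] = 4.8X; [D] = 4.8X.
K_c = [B] [D] / ([C] [E]).
This equals 0.677 at X = 0.566 (the root in 0 < X < 1).

X = 0.566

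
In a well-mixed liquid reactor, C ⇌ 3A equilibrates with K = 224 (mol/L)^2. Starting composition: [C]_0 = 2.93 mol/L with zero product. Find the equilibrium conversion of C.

Let X = conversion of C; extent ξ = 2.93·X mol/L.
Concentrations: [C] = 2.93 − 2.93X; [A] = 8.79X.
K = [A]^3 / ([C]).
Setting equal to 224 and solving for X on (0,1) gives X = 0.678.

X = 0.678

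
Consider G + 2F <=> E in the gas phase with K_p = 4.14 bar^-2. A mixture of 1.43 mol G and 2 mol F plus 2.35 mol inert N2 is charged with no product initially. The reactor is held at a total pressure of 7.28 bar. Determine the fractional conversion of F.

X = 0.836

Take 2 mol F as basis and let X be its fractional conversion, so ξ = X.
Species balance: n_G = 1.43 − X; n_F = 2 − 2X; n_E = X; n_I = 2.35 (inert).
Total moles n_T = 5.78 − 2X.
Mole fractions y_i = n_i/n_T; K_p = p_E / (p_G p_F^2) with p_i = y_i·P.
Equating to 4.14 bar^-2 and solving on 0 < X < 1: X = 0.836.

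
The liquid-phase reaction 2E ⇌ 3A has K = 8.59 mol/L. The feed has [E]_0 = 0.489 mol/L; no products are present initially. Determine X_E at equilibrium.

X = 0.728

Let X = conversion of E; extent ξ = 0.489X/2 mol/L.
Concentrations: [E] = 0.489 − 0.489X; [A] = 0.734X.
K = [A]^3 / ([E]^2).
This equals 8.59 at X = 0.728 (the root in 0 < X < 1).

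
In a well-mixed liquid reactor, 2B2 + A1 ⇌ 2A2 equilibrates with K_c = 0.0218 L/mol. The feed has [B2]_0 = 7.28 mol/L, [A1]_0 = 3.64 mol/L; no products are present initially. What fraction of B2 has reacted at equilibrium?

Let X = conversion of B2; extent ξ = 7.28X/2 mol/L.
Concentrations: [B2] = 7.28 − 7.28X; [A1] = 3.64 − 3.64X; [A2] = 7.28X.
K_c = [A2]^2 / ([B2]^2 [A1]).
Setting equal to 0.0218 and solving for X on (0,1) gives X = 0.201.

X = 0.201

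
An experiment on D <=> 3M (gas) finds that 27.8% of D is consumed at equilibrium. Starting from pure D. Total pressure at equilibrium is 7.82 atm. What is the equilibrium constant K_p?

K_p = 20.3 atm^2

Take 1 mol D as basis and let X be its fractional conversion, so ξ = X.
Species balance: n_D = 1 − X; n_M = 3X.
n_T = Σnᵢ = 1 + 2X.
At X = 0.278: n_D = 0.722, n_M = 0.834, n_T = 1.56.
p_i = (n_i/n_T)·P. K_p = p_M^3 / (p_D) = 20.3 atm^2.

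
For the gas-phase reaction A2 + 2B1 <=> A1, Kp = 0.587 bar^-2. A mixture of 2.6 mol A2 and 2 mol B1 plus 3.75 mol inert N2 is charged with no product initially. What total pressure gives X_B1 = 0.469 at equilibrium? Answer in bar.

Take 2 mol B1 as basis and let X be its fractional conversion, so ξ = X.
Species balance: n_A2 = 2.6 − X; n_B1 = 2 − 2X; n_A1 = X; n_I = 3.75 (inert).
n_T = Σnᵢ = 8.35 − 2X.
Kp = p_A1 / (p_A2 p_B1^2) with p_i = (n_i/n_T)·P.
At X = 0.469: the mole-fraction product g(X) = Π y_i^ν_i = 10.72. Since Kp = g(X)·P^{-2}, P = (g/Kp)^(1/2) = (10.72/0.587)^(1/2) = 4.27 bar.

P = 4.27 bar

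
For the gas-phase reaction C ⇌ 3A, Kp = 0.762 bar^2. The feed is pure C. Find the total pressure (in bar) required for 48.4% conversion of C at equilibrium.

P = 0.705 bar

Basis: 1 mol C initially; let X = conversion of C. Extent ξ = X.
Moles: n_C = 1 − X; n_A = 3X.
Total moles n_T = 1 + 2X.
Kp = p_A^3 / (p_C) with p_i = (n_i/n_T)·P.
At X = 0.484: the mole-fraction product g(X) = Π y_i^ν_i = 1.532. Since Kp = g(X)·P^{2}, P = (Kp/g)^(1/2) = (0.762/1.532)^(1/2) = 0.705 bar.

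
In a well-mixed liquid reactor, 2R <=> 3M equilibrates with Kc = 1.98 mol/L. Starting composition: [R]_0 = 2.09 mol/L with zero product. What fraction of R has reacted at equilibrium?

Let X = conversion of R; extent ξ = 2.09X/2 mol/L.
Concentrations: [R] = 2.09 − 2.09X; [M] = 3.13X.
Kc = [M]^3 / ([R]^2).
This equals 1.98 at X = 0.443 (the root in 0 < X < 1).

X = 0.443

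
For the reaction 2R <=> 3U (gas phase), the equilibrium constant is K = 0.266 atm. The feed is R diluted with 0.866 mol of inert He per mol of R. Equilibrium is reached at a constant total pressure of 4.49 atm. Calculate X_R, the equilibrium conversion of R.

X = 0.266

Basis: 1 mol R initially; let X = conversion of R. Extent ξ = 0.5X.
At extent ξ: n_R = 1 − X; n_U = 1.5X; n_I = 0.866 (inert).
Summing: n_T = 1.87 + 0.5X.
With p_i = (n_i/n_T)P, K = p_U^3 / (p_R^2).
Equating to 0.266 atm and solving on 0 < X < 1: X = 0.266.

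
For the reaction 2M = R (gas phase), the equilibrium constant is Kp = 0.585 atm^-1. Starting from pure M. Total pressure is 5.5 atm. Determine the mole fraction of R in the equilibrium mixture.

y_R = 0.577

Take 1 mol M as basis and let X be its fractional conversion, so ξ = 0.5X.
At extent ξ: n_M = 1 − X; n_R = 0.5X.
Total moles n_T = 1 − 0.5X.
With p_i = (n_i/n_T)P, Kp = p_R / (p_M^2).
Equating to 0.585 atm^-1 and solving on 0 < X < 1: X = 0.731.
Then n_R = 0.366, n_T = 0.634, so y_R = 0.577.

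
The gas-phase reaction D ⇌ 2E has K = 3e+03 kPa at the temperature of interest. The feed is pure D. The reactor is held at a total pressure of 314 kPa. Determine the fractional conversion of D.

Take 1 mol D as basis and let X be its fractional conversion, so ξ = X.
Species balance: n_D = 1 − X; n_E = 2X.
Total moles n_T = 1 + X.
y_i = n_i/n_T, p_i = y_i·P. K = p_E^2 / (p_D).
Equating to 3e+03 kPa and solving on 0 < X < 1: X = 0.840.

X = 0.840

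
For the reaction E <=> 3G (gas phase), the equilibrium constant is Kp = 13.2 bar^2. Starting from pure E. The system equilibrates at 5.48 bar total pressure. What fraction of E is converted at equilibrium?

X = 0.309

Take 1 mol E as basis and let X be its fractional conversion, so ξ = X.
At extent ξ: n_E = 1 − X; n_G = 3X.
Total moles n_T = 1 + 2X.
Mole fractions y_i = n_i/n_T; Kp = p_G^3 / (p_E) with p_i = y_i·P.
Substituting and setting equal to 13.2 bar^2 gives a polynomial in X; the root in (0,1) is X = 0.309.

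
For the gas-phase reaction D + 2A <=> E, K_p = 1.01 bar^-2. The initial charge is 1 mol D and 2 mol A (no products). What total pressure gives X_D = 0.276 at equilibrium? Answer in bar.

P = 1.04 bar

Let X = conversion of D (basis 1 mol D); extent of reaction ξ = X.
Species balance: n_D = 1 − X; n_A = 2 − 2X; n_E = X.
Summing: n_T = 3 − 2X.
K_p = p_E / (p_D p_A^2) with p_i = (n_i/n_T)·P.
At X = 0.276: the mole-fraction product g(X) = Π y_i^ν_i = 1.09. Since K_p = g(X)·P^{-2}, P = (g/K_p)^(1/2) = (1.09/1.01)^(1/2) = 1.04 bar.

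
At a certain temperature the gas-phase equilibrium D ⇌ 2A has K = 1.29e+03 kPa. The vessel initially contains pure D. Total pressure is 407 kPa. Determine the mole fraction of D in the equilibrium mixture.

Basis: 1 mol D initially; let X = conversion of D. Extent ξ = X.
Species balance: n_D = 1 − X; n_A = 2X.
n_T = Σnᵢ = 1 + X.
With p_i = (n_i/n_T)P, K = p_A^2 / (p_D).
Substituting and setting equal to 1.29e+03 kPa gives a polynomial in X; the root in (0,1) is X = 0.665.
Then n_D = 0.335, n_T = 1.66, so y_D = 0.201.

y_D = 0.201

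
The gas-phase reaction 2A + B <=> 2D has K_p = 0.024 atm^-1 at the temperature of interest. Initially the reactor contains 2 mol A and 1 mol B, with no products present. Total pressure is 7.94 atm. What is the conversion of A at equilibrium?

Basis: 2 mol A initially; let X = conversion of A. Extent ξ = X.
Moles: n_A = 2 − 2X; n_B = 1 − X; n_D = 2X.
n_T = Σnᵢ = 3 − X.
With p_i = (n_i/n_T)P, K_p = p_D^2 / (p_A^2 p_B).
Equating to 0.024 atm^-1 and solving on 0 < X < 1: X = 0.190.

X = 0.190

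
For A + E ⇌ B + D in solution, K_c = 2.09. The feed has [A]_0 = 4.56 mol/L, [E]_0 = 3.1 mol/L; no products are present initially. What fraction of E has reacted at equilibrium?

X = 0.698

Let X = conversion of E; extent ξ = 3.1·X mol/L.
Concentrations: [A] = 4.56 − 3.1X; [E] = 3.1 − 3.1X; [B] = 3.1X; [D] = 3.1X.
K_c = [B] [D] / ([A] [E]).
This equals 2.09 at X = 0.698 (the root in 0 < X < 1).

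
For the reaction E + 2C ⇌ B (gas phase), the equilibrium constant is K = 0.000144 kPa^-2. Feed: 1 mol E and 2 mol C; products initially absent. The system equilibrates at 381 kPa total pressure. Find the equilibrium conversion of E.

X = 0.725

Basis: 1 mol E initially; let X = conversion of E. Extent ξ = X.
At extent ξ: n_E = 1 − X; n_C = 2 − 2X; n_B = X.
Total moles n_T = 3 − 2X.
Mole fractions y_i = n_i/n_T; K = p_B / (p_E p_C^2) with p_i = y_i·P.
Setting this equal to 0.000144 kPa^-2 and taking the physical root (0 < X < 1) gives X = 0.725.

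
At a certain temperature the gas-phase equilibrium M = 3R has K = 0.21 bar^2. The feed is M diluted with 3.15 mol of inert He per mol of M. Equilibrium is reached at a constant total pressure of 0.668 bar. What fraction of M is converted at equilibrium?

Let X = conversion of M (basis 1 mol M); extent of reaction ξ = X.
Species balance: n_M = 1 − X; n_R = 3X; n_I = 3.15 (inert).
Summing: n_T = 4.15 + 2X.
Mole fractions y_i = n_i/n_T; K = p_R^3 / (p_M) with p_i = y_i·P.
Equating to 0.21 bar^2 and solving on 0 < X < 1: X = 0.588.

X = 0.588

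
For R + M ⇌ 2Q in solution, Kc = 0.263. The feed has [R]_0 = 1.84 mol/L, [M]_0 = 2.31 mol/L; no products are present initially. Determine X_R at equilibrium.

Let X = conversion of R; extent ξ = 1.84·X mol/L.
Concentrations: [R] = 1.84 − 1.84X; [M] = 2.31 − 1.84X; [Q] = 3.68X.
Kc = [Q]^2 / ([R] [M]).
Setting equal to 0.263 and solving for X on (0,1) gives X = 0.228.

X = 0.228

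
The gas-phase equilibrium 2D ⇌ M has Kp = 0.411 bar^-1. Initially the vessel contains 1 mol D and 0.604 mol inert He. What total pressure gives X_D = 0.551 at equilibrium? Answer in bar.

Let X = conversion of D (basis 1 mol D); extent of reaction ξ = 0.5X.
Mole table: n_D = 1 − X; n_M = 0.5X; n_I = 0.604 (inert).
Summing: n_T = 1.6 − 0.5X.
Kp = p_M / (p_D^2) with p_i = (n_i/n_T)·P.
At X = 0.551: the mole-fraction product g(X) = Π y_i^ν_i = 1.815. Since Kp = g(X)·P^{-1}, P = (g/Kp)^(1/1) = (1.815/0.411)^(1/1) = 4.42 bar.

P = 4.42 bar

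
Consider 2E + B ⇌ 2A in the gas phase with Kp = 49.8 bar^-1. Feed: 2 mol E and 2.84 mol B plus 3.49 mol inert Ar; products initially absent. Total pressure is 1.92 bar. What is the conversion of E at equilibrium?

Let X = conversion of E (basis 2 mol E); extent of reaction ξ = X.
At extent ξ: n_E = 2 − 2X; n_B = 2.84 − X; n_A = 2X; n_I = 3.49 (inert).
Total moles n_T = 8.33 − X.
With p_i = (n_i/n_T)P, Kp = p_A^2 / (p_E^2 p_B).
Substituting and setting equal to 49.8 bar^-1 gives a polynomial in X; the root in (0,1) is X = 0.835.

X = 0.835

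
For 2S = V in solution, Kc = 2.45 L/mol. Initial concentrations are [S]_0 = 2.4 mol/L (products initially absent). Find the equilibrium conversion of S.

Let X = conversion of S; extent ξ = 2.4X/2 mol/L.
Concentrations: [S] = 2.4 − 2.4X; [V] = 1.2X.
Kc = [V] / ([S]^2).
Setting equal to 2.45 and solving for X on (0,1) gives X = 0.748.

X = 0.748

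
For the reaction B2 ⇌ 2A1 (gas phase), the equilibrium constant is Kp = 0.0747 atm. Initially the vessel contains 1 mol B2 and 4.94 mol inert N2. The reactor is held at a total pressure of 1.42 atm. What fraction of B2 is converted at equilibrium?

X = 0.247

Basis: 1 mol B2 initially; let X = conversion of B2. Extent ξ = X.
Species balance: n_B2 = 1 − X; n_A1 = 2X; n_I = 4.94 (inert).
Summing: n_T = 5.94 + X.
y_i = n_i/n_T, p_i = y_i·P. Kp = p_A1^2 / (p_B2).
This yields a degree-2 equation in X; solving on (0,1), X = 0.247.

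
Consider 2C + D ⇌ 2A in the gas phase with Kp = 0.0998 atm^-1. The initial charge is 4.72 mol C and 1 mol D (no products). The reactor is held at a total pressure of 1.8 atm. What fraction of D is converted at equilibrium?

X = 0.310

Take 1 mol D as basis and let X be its fractional conversion, so ξ = X.
Species balance: n_C = 4.72 − 2X; n_D = 1 − X; n_A = 2X.
Total moles n_T = 5.72 − X.
Mole fractions y_i = n_i/n_T; Kp = p_A^2 / (p_C^2 p_D) with p_i = y_i·P.
Setting this equal to 0.0998 atm^-1 and taking the physical root (0 < X < 1) gives X = 0.310.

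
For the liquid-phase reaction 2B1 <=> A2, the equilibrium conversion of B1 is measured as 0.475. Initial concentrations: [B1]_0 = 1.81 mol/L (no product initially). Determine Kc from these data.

Kc = 0.476 L/mol

Let X = conversion of B1.
Concentrations: [B1] = 1.81 − 1.81X; [A2] = 0.905X.
At X = 0.475: [B1] = 0.95, [A2] = 0.43.
Kc = [A2] / ([B1]^2) = 0.476 L/mol.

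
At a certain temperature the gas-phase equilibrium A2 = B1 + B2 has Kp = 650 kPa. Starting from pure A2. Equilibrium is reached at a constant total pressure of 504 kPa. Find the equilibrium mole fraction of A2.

y_A2 = 0.143

Basis: 1 mol A2 initially; let X = conversion of A2. Extent ξ = X.
Species balance: n_A2 = 1 − X; n_B1 = X; n_B2 = X.
Summing: n_T = 1 + X.
With p_i = (n_i/n_T)P, Kp = p_B1 p_B2 / (p_A2).
Equating to 650 kPa and solving on 0 < X < 1: X = 0.751.
Then n_A2 = 0.249, n_T = 1.75, so y_A2 = 0.143.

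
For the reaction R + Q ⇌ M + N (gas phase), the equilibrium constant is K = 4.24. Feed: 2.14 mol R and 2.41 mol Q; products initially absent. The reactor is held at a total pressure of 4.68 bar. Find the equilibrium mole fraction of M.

Let X = conversion of R (basis 2.14 mol R); extent of reaction ξ = 2.14X.
Mole table: n_R = 2.14 − 2.14X; n_Q = 2.41 − 2.14X; n_M = 2.14X; n_N = 2.14X.
Total moles n_T = 4.55 (Δν = 0, constant).
Mole fractions y_i = n_i/n_T; K = p_M p_N / (p_R p_Q) with p_i = y_i·P.
Setting this equal to 4.24 and taking the physical root (0 < X < 1) gives X = 0.712.
Then n_M = 1.52, n_T = 4.55, so y_M = 0.335.

y_M = 0.335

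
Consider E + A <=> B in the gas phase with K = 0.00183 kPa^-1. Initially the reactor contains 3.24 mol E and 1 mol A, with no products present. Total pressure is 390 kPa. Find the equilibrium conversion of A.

Basis: 1 mol A initially; let X = conversion of A. Extent ξ = X.
At extent ξ: n_E = 3.24 − X; n_A = 1 − X; n_B = X.
n_T = Σnᵢ = 4.24 − X.
With p_i = (n_i/n_T)P, K = p_B / (p_E p_A).
This yields a degree-2 equation in X; solving on (0,1), X = 0.347.

X = 0.347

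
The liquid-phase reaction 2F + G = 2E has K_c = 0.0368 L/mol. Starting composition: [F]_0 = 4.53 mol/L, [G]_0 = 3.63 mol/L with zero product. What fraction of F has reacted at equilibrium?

Let X = conversion of F; extent ξ = 4.53X/2 mol/L.
Concentrations: [F] = 4.53 − 4.53X; [G] = 3.63 − 2.27X; [E] = 4.53X.
K_c = [E]^2 / ([F]^2 [G]).
This equals 0.0368 at X = 0.251 (the root in 0 < X < 1).

X = 0.251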